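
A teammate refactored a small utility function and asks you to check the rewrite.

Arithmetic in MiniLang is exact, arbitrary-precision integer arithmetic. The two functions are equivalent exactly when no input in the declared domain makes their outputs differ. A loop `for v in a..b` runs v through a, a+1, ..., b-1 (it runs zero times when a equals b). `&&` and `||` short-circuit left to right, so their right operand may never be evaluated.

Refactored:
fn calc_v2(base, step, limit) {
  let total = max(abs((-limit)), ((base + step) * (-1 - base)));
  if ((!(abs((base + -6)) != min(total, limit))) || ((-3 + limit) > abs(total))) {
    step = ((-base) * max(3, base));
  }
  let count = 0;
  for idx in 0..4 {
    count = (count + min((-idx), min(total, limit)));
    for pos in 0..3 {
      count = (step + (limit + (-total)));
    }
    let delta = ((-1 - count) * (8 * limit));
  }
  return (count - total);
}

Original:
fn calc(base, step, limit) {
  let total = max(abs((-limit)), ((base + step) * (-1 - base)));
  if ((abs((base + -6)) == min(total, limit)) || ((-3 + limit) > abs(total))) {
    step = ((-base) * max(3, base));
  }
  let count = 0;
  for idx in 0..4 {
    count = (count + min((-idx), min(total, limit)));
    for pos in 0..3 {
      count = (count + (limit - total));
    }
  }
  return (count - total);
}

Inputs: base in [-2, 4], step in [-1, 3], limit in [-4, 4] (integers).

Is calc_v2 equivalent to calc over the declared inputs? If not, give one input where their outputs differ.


Not equivalent: base=-2, step=-1, limit=-4 separates them (-116 vs -13).
calc: total=4, then ((abs((base + -6)) == min(total, limit)) || ((-3 + limit) > abs(total))) is false, then count=0, then (idx=0), then count=-4, then (pos=0), then count=-12, then (pos=1), then count=-20, then (pos=2), then count=-28, then (idx=1), then count=-32, then (pos=0), then count=-40, then (pos=1), then count=-48, then (pos=2), then count=-56, then (idx=2), then count=-60, then (pos=0), then count=-68, then (pos=1), then count=-76, then (pos=2), then count=-84, then (idx=3), then count=-88, then (pos=0), then count=-96, then (pos=1), then count=-104, then (pos=2), then count=-112, then returns -116
calc_v2: total=4, then ((!(abs((base + -6)) != min(total, limit))) || ((-3 + limit) > abs(total))) is false, then count=0, then (idx=0), then count=-4, then (pos=0), then count=-9, then (pos=1), then count=-9, then (pos=2), then count=-9, then delta=-256, then (idx=1), then count=-13, then (pos=0), then count=-9, then (pos=1), then count=-9, then (pos=2), then count=-9, then delta=-256, then (idx=2), then count=-13, then (pos=0), then count=-9, then (pos=1), then count=-9, then (pos=2), then count=-9, then delta=-256, then (idx=3), then count=-13, then (pos=0), then count=-9, then (pos=1), then count=-9, then (pos=2), then count=-9, then delta=-256, then returns -13
verdict: not equivalent; witness: base=-2, step=-1, limit=-4


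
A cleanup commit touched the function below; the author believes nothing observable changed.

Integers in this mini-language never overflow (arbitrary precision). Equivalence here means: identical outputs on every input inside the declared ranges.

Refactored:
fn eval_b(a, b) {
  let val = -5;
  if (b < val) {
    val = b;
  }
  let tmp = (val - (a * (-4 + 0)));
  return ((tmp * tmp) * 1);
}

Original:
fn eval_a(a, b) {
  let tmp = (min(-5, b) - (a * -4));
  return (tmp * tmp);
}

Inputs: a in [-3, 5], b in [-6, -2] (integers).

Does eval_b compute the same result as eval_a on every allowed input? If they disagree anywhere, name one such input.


Changes here: branching structure differs, and constant usage differs, and arithmetic usage differs, and comparison usage differs, and statement counts differ, and min/max/abs usage differs, and local variable names differ; the full 45-point sweep finds no disagreement.
verdict: equivalent


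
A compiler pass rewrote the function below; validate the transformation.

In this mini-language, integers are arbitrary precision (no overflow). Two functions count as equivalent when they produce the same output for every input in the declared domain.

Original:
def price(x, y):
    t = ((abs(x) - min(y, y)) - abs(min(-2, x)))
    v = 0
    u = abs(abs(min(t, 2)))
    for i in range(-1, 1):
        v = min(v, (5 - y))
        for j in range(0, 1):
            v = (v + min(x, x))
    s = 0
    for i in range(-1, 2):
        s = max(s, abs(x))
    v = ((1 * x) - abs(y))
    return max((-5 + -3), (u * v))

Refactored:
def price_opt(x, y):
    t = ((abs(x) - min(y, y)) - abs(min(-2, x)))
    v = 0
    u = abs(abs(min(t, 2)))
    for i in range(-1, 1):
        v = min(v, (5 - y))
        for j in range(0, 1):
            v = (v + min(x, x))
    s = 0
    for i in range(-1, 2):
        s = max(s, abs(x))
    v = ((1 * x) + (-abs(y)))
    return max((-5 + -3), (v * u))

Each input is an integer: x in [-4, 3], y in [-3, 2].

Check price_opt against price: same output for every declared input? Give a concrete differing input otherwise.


Side by side, the visible changes include: arithmetic usage differs.
Spot check at x=-3, y=-2 — price: t=2, then v=0, then u=2, then (i=-1), then v=0, then (j=0), then v=-3, then (i=0), then v=-3, then (j=0), then v=-6, then s=0, then (i=-1), then s=3, then (i=0), then s=3, then (i=1), then s=3, then v=-5, then returns -8. price_opt: t=2, then v=0, then u=2, then (i=-1), then v=0, then (j=0), then v=-3, then (i=0), then v=-3, then (j=0), then v=-6, then s=0, then (i=-1), then s=3, then (i=0), then s=3, then (i=1), then s=3, then v=-5, then returns -8. Both give -8.
Every one of the 48 inputs gives matching results.
verdict: equivalent


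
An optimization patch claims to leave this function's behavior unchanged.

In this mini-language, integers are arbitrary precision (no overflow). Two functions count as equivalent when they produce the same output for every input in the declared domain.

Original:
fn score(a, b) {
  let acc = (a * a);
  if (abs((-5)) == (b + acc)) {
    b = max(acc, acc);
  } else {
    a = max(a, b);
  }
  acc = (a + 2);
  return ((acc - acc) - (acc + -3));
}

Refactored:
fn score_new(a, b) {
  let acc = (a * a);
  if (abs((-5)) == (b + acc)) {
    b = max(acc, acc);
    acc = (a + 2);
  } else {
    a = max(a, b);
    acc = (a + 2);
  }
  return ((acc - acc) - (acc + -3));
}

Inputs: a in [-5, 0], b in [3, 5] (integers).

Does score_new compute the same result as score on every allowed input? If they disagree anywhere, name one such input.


Equivalent — the differences include statement counts differ, plus arithmetic usage differs, plus constant usage differs, yet no declared input distinguishes the two.
Spot check at a=-2, b=3 — score: acc becomes 4; next (abs((-5)) == (b + acc)) evaluates to false; next a becomes 3; next acc becomes 5; next final value -2. score_new: acc becomes 4; next (abs((-5)) == (b + acc)) evaluates to false; next a becomes 3; next acc becomes 5; next final value -2. Both give -2.
An exhaustive pass over the 18 declared inputs shows identical outputs.
verdict: equivalent


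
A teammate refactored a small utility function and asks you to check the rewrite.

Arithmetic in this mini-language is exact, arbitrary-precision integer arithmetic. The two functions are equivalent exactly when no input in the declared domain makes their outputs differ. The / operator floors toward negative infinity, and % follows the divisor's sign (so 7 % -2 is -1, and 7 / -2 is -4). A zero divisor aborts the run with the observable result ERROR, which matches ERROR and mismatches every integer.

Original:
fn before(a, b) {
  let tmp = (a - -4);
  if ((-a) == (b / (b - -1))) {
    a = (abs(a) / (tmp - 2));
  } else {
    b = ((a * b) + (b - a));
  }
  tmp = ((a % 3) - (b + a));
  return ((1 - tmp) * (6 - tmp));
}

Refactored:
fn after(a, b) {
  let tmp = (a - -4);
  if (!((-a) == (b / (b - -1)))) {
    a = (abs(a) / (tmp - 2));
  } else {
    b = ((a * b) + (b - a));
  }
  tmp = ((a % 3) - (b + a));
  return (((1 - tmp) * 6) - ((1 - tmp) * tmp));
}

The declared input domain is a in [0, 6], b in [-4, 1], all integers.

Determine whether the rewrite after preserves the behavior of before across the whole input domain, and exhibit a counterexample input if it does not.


Consider the input a=1, b=-4.
before: tmp := 5 | ((-a) == (b / (b - -1))): false | b := -9 | tmp := 9 | result 24
after: tmp := 5 | (!((-a) == (b / (b - -1)))): true | a := 0 | tmp := 4 | result -6
24 != -6, so the rewrite changes behavior.
verdict: not equivalent; witness: a=1, b=-4


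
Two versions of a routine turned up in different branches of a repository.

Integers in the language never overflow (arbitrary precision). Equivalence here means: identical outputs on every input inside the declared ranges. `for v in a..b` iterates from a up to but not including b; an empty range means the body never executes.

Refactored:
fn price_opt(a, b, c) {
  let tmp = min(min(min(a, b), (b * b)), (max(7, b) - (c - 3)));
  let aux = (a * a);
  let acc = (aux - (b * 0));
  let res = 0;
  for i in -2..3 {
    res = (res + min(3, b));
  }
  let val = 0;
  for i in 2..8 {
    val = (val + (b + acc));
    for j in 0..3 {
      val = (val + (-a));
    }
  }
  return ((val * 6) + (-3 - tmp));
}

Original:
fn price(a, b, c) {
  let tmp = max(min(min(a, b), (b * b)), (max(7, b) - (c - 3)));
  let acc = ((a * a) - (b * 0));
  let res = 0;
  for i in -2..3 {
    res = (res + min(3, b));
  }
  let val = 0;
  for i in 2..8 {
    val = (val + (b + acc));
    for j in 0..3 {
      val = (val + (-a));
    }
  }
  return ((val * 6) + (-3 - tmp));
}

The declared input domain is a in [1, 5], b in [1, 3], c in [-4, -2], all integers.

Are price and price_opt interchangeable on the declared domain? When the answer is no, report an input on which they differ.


Not equivalent: a=1, b=1, c=-4 separates them (-53 vs -40).
price: tmp = 14; acc = 1; res = 0; [i=-2]; res = 1; [i=-1]; res = 2; [i=0]; res = 3; [i=1]; res = 4; [i=2]; res = 5; val = 0; [i=2]; val = 2; [j=0]; val = 1; [j=1]; val = 0; [j=2]; val = -1; [i=3]; val = 1; [j=0]; val = 0; [j=1]; val = -1; [j=2]; val = -2; [i=4]; val = 0; [j=0]; val = -1; [j=1]; val = -2; [j=2]; val = -3; [i=5]; val = -1; [j=0]; val = -2; [j=1]; val = -3; [j=2]; val = -4; [i=6]; val = -2; [j=0]; val = -3; [j=1]; val = -4; [j=2]; val = -5; [i=7]; val = -3; [j=0]; val = -4; [j=1]; val = -5; [j=2]; val = -6; return -53
price_opt: tmp = 1; aux = 1; acc = 1; res = 0; [i=-2]; res = 1; [i=-1]; res = 2; [i=0]; res = 3; [i=1]; res = 4; [i=2]; res = 5; val = 0; [i=2]; val = 2; [j=0]; val = 1; [j=1]; val = 0; [j=2]; val = -1; [i=3]; val = 1; [j=0]; val = 0; [j=1]; val = -1; [j=2]; val = -2; [i=4]; val = 0; [j=0]; val = -1; [j=1]; val = -2; [j=2]; val = -3; [i=5]; val = -1; [j=0]; val = -2; [j=1]; val = -3; [j=2]; val = -4; [i=6]; val = -2; [j=0]; val = -3; [j=1]; val = -4; [j=2]; val = -5; [i=7]; val = -3; [j=0]; val = -4; [j=1]; val = -5; [j=2]; val = -6; return -40
verdict: not equivalent; witness: a=1, b=1, c=-4


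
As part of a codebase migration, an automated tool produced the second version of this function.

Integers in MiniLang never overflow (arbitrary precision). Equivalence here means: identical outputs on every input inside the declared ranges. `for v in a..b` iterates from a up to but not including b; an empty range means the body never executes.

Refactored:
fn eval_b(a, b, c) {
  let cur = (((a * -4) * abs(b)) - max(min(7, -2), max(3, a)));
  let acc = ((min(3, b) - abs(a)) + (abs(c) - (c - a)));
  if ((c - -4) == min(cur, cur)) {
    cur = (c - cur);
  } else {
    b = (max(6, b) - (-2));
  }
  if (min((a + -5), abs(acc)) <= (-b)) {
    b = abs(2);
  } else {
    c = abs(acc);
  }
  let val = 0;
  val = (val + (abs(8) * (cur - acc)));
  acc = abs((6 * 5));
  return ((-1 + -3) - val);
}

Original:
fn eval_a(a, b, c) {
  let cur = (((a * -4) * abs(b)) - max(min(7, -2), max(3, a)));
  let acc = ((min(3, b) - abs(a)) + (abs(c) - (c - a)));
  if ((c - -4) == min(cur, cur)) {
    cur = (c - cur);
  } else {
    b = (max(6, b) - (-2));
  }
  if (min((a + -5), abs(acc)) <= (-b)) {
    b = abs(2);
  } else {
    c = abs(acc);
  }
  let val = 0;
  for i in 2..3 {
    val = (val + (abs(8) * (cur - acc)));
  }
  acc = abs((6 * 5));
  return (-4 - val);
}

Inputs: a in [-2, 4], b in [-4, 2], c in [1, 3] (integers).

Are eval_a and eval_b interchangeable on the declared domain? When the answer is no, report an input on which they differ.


This is a faithful refactor — statement counts differ, and constant usage differs, and loop structure differs, and arithmetic usage differs, and local variable names differ, but the computed results match everywhere.
Tracing a=4, b=2, c=3: eval_a: cur := -36 | acc := 2 | ((c - -4) == min(cur, cur)): false | b := 8 | (min((a + -5), abs(acc)) <= (-b)): false | c := 2 | val := 0 | iter i=2: | val := -304 | acc := 30 | result 300 | eval_b: cur := -36 | acc := 2 | ((c - -4) == min(cur, cur)): false | b := 8 | (min((a + -5), abs(acc)) <= (-b)): false | c := 2 | val := 0 | val := -304 | acc := 30 | result 300 — matching result 300.
Every one of the 147 inputs gives matching results.
verdict: equivalent


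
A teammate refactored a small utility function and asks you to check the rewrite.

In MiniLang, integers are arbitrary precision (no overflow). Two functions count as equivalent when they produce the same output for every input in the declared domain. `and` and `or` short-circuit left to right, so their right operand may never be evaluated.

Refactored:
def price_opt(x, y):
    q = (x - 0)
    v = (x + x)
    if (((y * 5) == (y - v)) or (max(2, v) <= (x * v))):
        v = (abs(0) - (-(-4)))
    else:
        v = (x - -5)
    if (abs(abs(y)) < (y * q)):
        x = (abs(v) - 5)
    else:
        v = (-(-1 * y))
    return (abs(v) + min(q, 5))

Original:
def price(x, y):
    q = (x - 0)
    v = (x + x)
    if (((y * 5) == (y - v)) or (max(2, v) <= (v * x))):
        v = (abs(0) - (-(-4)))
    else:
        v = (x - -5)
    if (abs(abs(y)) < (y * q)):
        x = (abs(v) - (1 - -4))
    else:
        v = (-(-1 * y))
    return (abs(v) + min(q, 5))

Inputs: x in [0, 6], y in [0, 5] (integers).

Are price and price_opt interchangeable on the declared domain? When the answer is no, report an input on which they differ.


Behavior is preserved: although constant usage differs, and arithmetic usage differs, the outputs never diverge.
One worked example (x=3, y=0) — price: q=3, then v=6, then (((y * 5) == (y - v)) or (max(2, v) <= (v * x))) is true, then v=-4, then (abs(abs(y)) < (y * q)) is false, then v=0, then returns 3; price_opt: q=3, then v=6, then (((y * 5) == (y - v)) or (max(2, v) <= (x * v))) is true, then v=-4, then (abs(abs(y)) < (y * q)) is false, then v=0, then returns 3; agreement on 3.
Checked all 42 inputs in the declared domain: the outputs agree on every one.
verdict: equivalent


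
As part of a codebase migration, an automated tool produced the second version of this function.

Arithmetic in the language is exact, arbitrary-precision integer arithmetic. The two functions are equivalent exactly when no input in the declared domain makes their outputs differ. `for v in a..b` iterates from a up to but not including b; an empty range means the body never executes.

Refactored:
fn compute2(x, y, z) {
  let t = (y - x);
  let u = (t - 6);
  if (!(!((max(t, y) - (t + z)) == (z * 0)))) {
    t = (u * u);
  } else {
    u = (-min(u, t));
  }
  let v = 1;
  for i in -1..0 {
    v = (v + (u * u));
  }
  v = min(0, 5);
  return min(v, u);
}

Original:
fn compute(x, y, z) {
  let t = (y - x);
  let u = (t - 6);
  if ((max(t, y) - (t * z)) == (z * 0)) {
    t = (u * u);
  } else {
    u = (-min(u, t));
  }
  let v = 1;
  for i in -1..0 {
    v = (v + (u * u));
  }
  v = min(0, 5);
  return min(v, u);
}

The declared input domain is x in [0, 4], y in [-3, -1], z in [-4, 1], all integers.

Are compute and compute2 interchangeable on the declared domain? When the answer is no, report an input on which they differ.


Input x=0, y=-3, z=0: 0 from compute versus -9 from compute2.
verdict: not equivalent; witness: x=0, y=-3, z=0


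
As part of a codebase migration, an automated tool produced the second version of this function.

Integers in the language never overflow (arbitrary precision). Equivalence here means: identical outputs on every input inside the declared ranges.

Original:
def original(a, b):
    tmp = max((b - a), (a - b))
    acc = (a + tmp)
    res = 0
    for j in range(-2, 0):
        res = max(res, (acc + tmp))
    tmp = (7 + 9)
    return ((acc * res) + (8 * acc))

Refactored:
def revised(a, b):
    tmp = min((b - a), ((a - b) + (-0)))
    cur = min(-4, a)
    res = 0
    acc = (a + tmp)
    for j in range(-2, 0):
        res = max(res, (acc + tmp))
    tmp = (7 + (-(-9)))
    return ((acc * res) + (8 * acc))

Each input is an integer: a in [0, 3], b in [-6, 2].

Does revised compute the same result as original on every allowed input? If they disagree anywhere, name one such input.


The rewrite breaks on a=0, b=-6, where the results are 120 and -48.
original: tmp = 6; acc = 6; res = 0; [j=-2]; res = 12; [j=-1]; res = 12; tmp = 16; return 120
revised: tmp = -6; cur = -4; res = 0; acc = -6; [j=-2]; res = 0; [j=-1]; res = 0; tmp = 16; return -48
verdict: not equivalent; witness: a=0, b=-6


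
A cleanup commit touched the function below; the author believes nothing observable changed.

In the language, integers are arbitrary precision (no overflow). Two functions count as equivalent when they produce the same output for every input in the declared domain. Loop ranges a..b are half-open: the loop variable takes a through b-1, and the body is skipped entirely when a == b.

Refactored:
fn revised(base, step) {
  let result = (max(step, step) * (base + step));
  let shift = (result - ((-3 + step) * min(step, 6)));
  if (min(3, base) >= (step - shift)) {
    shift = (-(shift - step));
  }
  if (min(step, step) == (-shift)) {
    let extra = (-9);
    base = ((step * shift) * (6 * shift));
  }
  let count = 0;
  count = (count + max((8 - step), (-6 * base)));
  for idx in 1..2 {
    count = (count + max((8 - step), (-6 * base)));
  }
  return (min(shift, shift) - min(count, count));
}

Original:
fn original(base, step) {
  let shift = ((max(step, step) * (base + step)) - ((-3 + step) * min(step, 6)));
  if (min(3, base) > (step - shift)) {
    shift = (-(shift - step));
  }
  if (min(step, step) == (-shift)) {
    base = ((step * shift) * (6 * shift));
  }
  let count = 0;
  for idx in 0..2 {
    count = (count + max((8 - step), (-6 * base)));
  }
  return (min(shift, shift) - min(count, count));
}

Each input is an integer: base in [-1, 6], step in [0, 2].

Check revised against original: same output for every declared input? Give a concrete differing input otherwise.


On input base=-1, step=1, original returns -12 while revised returns -15.
verdict: not equivalent; witness: base=-1, step=1


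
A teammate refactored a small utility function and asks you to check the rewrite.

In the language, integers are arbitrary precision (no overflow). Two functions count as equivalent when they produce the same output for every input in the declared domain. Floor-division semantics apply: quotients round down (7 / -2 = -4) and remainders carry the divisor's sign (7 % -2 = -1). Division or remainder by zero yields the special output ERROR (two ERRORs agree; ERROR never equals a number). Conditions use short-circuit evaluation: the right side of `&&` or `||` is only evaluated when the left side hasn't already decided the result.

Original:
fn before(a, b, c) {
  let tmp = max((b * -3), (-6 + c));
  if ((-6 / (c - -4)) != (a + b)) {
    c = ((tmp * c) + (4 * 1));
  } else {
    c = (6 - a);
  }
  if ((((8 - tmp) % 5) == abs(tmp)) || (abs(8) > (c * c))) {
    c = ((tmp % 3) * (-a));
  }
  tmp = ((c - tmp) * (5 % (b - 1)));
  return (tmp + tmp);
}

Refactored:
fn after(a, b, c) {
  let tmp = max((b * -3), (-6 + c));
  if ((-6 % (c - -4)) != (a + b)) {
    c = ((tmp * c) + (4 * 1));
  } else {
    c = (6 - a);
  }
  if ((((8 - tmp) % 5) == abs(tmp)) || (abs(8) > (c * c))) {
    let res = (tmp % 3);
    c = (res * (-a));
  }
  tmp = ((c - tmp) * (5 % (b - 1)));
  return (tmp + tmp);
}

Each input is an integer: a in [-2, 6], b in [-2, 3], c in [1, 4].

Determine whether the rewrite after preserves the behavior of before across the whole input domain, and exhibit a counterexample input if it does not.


Evaluate both at a=-2, b=3, c=3.
before: tmp = -3; ((-6 / (c - -4)) != (a + b)) -> true; c = -5; ((((8 - tmp) % 5) == abs(tmp)) || (abs(8) > (c * c))) -> false; tmp = -2; return -4
after: tmp = -3; ((-6 % (c - -4)) != (a + b)) -> false; c = 8; ((((8 - tmp) % 5) == abs(tmp)) || (abs(8) > (c * c))) -> false; tmp = 11; return 22
-4 vs 22 — the two versions disagree here.
verdict: not equivalent; witness: a=-2, b=3, c=3


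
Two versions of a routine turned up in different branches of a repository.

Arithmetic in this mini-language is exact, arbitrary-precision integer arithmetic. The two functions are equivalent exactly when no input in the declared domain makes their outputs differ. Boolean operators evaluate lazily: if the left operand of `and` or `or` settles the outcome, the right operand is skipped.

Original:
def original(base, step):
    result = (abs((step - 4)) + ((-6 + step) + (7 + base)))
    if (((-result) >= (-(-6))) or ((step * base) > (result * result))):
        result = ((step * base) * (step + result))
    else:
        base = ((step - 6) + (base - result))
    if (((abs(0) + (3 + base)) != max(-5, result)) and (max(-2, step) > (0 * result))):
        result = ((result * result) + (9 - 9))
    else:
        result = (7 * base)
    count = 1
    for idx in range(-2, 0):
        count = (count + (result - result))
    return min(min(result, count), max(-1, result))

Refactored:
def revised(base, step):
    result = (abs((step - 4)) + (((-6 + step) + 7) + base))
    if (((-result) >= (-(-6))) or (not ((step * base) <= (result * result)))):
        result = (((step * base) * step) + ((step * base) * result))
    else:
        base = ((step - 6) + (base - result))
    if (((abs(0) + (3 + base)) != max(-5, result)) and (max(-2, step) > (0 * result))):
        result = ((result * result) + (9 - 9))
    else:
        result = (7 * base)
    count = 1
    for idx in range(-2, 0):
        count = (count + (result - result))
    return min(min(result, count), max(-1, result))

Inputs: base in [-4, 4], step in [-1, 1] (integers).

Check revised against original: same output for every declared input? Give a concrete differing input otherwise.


The two are interchangeable: boolean connective usage differs, plus comparison usage differs, plus arithmetic usage differs, and every declared input agrees.
Tracing base=1, step=-1: original: result becomes 6; next (((-result) >= (-(-6))) or ((step * base) > (result * result))) evaluates to false; next base becomes -12; next (((abs(0) + (3 + base)) != max(-5, result)) and (max(-2, step) > (0 * result))) evaluates to false; next result becomes -84; next count becomes 1; next at idx=-2:; next count becomes 1; next at idx=-1:; next count becomes 1; next final value -84 | revised: result becomes 6; next (((-result) >= (-(-6))) or (not ((step * base) <= (result * result)))) evaluates to false; next base becomes -12; next (((abs(0) + (3 + base)) != max(-5, result)) and (max(-2, step) > (0 * result))) evaluates to false; next result becomes -84; next count becomes 1; next at idx=-2:; next count becomes 1; next at idx=-1:; next count becomes 1; next final value -84 — matching result -84.
Every one of the 27 inputs gives matching results.
verdict: equivalent


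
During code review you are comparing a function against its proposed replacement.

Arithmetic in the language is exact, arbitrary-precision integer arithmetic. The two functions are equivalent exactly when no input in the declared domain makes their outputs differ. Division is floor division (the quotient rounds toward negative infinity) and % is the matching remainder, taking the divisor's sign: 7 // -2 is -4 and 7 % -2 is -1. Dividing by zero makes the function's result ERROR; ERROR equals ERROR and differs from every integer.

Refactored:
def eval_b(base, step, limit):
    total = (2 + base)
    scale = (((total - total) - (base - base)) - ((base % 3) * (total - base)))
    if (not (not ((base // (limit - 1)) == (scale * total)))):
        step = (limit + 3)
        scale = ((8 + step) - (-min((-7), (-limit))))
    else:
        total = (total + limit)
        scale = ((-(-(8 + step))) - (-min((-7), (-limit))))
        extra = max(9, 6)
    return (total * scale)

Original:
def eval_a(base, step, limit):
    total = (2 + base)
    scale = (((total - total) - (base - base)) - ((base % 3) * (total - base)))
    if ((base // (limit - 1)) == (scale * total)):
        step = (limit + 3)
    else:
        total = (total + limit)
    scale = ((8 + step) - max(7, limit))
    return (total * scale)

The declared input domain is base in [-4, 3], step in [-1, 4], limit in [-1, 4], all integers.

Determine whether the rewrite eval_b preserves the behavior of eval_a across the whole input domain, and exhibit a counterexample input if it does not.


The diff adds an assignment to `extra` whose value nothing reads, which nothing downstream consumes.
Spot check at base=-4, step=4, limit=4 — eval_a: total := -2 | scale := -4 | ((base // (limit - 1)) == (scale * total)): false | total := 2 | scale := 5 | result 10. eval_b: total := -2 | scale := -4 | (not (not ((base // (limit - 1)) == (scale * total)))): false | total := 2 | scale := 5 | extra := 9 | result 10. Both give 10.
Across all 288 domain points the two functions coincide.
verdict: equivalent


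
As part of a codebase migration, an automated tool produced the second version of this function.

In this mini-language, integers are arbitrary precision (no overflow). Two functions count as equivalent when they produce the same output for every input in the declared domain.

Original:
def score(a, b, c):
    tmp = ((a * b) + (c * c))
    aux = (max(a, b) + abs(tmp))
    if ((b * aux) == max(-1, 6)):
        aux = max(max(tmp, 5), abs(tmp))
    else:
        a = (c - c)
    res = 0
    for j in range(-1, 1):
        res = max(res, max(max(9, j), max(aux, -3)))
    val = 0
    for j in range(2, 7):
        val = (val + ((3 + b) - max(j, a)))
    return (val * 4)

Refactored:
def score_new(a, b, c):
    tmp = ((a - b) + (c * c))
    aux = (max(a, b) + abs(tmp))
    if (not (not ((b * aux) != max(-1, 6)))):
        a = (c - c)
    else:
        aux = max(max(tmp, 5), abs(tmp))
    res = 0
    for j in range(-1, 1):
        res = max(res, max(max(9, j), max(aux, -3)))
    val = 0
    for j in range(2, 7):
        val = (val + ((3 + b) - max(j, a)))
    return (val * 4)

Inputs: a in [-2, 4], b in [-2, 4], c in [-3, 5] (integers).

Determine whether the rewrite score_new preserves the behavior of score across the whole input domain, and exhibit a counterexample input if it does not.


Run the pair on a=3, b=1, c=-1.
score: tmp = 4; aux = 7; ((b * aux) == max(-1, 6)) -> false; a = 0; res = 0; [j=-1]; res = 9; [j=0]; res = 9; val = 0; [j=2]; val = 2; [j=3]; val = 3; [j=4]; val = 3; [j=5]; val = 2; [j=6]; val = 0; return 0
score_new: tmp = 3; aux = 6; (not (not ((b * aux) != max(-1, 6)))) -> false; aux = 5; res = 0; [j=-1]; res = 9; [j=0]; res = 9; val = 0; [j=2]; val = 1; [j=3]; val = 2; [j=4]; val = 2; [j=5]; val = 1; [j=6]; val = -1; return -4
0 != -4, so the rewrite changes behavior.
verdict: not equivalent; witness: a=3, b=1, c=-1


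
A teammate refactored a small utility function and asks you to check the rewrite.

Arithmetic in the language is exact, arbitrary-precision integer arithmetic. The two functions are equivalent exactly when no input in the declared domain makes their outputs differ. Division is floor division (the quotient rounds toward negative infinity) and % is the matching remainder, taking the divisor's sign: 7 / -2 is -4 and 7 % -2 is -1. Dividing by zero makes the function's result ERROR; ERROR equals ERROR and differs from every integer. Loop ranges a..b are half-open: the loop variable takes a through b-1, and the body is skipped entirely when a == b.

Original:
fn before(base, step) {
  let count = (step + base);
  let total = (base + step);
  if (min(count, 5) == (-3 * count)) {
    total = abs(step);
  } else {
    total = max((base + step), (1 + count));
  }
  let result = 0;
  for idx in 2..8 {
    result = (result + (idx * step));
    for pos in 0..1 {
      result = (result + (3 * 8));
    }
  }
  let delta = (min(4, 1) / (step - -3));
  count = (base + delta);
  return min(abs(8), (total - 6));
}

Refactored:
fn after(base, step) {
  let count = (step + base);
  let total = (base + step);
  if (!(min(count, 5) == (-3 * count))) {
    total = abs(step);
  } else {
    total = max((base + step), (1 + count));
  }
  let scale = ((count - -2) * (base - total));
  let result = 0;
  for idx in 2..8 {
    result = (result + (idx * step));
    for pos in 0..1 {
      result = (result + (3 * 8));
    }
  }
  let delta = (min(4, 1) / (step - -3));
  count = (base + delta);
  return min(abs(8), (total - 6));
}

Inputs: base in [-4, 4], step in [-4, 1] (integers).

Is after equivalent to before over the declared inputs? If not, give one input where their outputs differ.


These are not equivalent — on base=-4, step=-4 the outputs split (-13 vs -2).
before: count=-8, then total=-8, then (min(count, 5) == (-3 * count)) is false, then total=-7, then result=0, then (idx=2), then result=-8, then (pos=0), then result=16, then (idx=3), then result=4, then (pos=0), then result=28, then (idx=4), then result=12, then (pos=0), then result=36, then (idx=5), then result=16, then (pos=0), then result=40, then (idx=6), then result=16, then (pos=0), then result=40, then (idx=7), then result=12, then (pos=0), then result=36, then delta=-1, then count=-5, then returns -13
after: count=-8, then total=-8, then (!(min(count, 5) == (-3 * count))) is true, then total=4, then scale=48, then result=0, then (idx=2), then result=-8, then (pos=0), then result=16, then (idx=3), then result=4, then (pos=0), then result=28, then (idx=4), then result=12, then (pos=0), then result=36, then (idx=5), then result=16, then (pos=0), then result=40, then (idx=6), then result=16, then (pos=0), then result=40, then (idx=7), then result=12, then (pos=0), then result=36, then delta=-1, then count=-5, then returns -2
verdict: not equivalent; witness: base=-4, step=-4


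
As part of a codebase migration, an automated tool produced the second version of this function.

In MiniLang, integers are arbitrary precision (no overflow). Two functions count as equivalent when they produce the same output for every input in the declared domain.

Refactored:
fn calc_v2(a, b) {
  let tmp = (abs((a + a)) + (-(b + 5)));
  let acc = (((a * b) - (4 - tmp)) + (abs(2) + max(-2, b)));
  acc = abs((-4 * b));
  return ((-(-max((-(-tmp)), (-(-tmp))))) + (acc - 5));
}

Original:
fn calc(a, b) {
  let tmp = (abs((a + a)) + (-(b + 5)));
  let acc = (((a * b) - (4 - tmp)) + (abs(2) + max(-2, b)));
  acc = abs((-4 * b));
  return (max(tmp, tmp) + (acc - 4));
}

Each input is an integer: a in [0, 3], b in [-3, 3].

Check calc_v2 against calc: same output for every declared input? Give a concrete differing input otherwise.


Not equivalent: a=0, b=-3 separates them (6 vs 5).
calc: tmp becomes -2; next acc becomes -6; next acc becomes 12; next final value 6
calc_v2: tmp becomes -2; next acc becomes -6; next acc becomes 12; next final value 5
verdict: not equivalent; witness: a=0, b=-3


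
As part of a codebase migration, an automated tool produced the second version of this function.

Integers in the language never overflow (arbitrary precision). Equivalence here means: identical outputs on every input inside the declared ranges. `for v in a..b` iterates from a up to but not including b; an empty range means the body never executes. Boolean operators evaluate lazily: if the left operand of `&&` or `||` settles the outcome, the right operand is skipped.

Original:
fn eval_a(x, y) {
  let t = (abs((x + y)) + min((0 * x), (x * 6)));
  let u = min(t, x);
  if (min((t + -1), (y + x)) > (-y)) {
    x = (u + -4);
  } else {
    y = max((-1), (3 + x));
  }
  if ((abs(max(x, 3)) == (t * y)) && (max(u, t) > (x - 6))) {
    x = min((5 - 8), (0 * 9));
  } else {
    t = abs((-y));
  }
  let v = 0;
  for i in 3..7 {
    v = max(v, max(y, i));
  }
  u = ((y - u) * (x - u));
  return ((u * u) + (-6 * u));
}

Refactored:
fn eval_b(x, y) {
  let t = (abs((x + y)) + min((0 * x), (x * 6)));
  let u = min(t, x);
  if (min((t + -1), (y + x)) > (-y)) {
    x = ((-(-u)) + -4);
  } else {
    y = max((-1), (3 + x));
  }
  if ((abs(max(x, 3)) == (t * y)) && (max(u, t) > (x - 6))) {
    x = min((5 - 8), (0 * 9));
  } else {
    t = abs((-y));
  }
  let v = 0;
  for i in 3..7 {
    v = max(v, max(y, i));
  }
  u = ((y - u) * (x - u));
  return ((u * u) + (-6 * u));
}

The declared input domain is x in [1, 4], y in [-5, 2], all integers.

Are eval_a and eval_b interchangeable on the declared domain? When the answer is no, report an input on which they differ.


This is a faithful refactor — same computation, different form, but the computed results match everywhere.
One worked example (x=2, y=-2) — eval_a: t=0, then u=0, then (min((t + -1), (y + x)) > (-y)) is false, then y=5, then ((abs(max(x, 3)) == (t * y)) && (max(u, t) > (x - 6))) is false, then t=5, then v=0, then (i=3), then v=5, then (i=4), then v=5, then (i=5), then v=5, then (i=6), then v=6, then u=10, then returns 40; eval_b: t=0, then u=0, then (min((t + -1), (y + x)) > (-y)) is false, then y=5, then ((abs(max(x, 3)) == (t * y)) && (max(u, t) > (x - 6))) is false, then t=5, then v=0, then (i=3), then v=5, then (i=4), then v=5, then (i=5), then v=5, then (i=6), then v=6, then u=10, then returns 40; agreement on 40.
An exhaustive pass over the 32 declared inputs shows identical outputs.
verdict: equivalent


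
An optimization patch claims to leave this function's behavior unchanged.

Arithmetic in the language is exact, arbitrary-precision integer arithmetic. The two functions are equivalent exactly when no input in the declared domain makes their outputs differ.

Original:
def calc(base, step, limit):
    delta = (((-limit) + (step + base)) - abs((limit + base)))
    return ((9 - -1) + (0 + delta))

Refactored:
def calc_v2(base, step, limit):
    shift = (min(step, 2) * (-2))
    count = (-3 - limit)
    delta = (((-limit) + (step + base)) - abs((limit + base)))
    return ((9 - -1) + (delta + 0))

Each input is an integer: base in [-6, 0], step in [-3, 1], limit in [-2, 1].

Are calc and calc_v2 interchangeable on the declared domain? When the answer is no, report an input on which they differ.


Equivalent. The suspicious-looking change has no observable effect anywhere in the declared ranges.
Sweeping the whole domain (140 inputs) finds no disagreement.
Tracing base=-2, step=1, limit=-1: calc: delta := -3 | result 7 | calc_v2: shift := -2 | count := -2 | delta := -3 | result 7 — matching result 7.
verdict: equivalent


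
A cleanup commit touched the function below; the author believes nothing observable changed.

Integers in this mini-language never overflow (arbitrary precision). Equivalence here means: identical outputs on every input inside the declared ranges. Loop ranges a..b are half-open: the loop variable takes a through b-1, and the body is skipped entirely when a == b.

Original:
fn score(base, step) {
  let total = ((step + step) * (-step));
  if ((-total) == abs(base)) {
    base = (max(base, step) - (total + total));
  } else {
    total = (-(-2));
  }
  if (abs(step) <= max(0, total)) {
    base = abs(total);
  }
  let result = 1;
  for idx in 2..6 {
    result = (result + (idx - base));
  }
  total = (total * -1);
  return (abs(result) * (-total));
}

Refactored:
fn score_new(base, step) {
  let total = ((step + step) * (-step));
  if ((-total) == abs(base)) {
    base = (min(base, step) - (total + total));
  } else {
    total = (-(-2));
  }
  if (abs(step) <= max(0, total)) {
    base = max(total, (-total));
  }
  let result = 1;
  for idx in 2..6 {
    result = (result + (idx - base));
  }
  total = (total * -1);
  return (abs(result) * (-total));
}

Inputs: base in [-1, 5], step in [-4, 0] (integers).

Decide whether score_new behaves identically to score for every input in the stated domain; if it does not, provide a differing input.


Input base=2, step=-1: -18 from score versus -6 from score_new.
verdict: not equivalent; witness: base=2, step=-1


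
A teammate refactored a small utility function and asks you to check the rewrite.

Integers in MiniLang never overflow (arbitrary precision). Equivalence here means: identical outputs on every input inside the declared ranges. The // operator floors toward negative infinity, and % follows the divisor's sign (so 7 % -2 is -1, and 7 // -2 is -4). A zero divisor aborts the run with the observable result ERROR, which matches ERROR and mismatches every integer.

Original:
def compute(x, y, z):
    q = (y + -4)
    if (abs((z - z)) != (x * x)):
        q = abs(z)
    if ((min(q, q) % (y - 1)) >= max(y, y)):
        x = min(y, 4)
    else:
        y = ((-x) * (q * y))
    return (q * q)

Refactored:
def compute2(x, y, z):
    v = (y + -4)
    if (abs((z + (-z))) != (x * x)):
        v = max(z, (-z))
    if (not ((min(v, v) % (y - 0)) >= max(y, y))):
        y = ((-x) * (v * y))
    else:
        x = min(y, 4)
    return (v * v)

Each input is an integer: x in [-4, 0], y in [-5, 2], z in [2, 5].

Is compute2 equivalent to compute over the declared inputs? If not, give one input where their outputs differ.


Not equivalent: x=-4, y=0, z=2 separates them (4 vs ERROR).
compute: q becomes -4; next (abs((z - z)) != (x * x)) evaluates to true; next q becomes 2; next ((min(q, q) % (y - 1)) >= max(y, y)) evaluates to true; next x becomes 0; next final value 4
compute2: v becomes -4; next (abs((z + (-z))) != (x * x)) evaluates to true; next v becomes 2; next hits division by zero so the output is ERROR
verdict: not equivalent; witness: x=-4, y=0, z=2


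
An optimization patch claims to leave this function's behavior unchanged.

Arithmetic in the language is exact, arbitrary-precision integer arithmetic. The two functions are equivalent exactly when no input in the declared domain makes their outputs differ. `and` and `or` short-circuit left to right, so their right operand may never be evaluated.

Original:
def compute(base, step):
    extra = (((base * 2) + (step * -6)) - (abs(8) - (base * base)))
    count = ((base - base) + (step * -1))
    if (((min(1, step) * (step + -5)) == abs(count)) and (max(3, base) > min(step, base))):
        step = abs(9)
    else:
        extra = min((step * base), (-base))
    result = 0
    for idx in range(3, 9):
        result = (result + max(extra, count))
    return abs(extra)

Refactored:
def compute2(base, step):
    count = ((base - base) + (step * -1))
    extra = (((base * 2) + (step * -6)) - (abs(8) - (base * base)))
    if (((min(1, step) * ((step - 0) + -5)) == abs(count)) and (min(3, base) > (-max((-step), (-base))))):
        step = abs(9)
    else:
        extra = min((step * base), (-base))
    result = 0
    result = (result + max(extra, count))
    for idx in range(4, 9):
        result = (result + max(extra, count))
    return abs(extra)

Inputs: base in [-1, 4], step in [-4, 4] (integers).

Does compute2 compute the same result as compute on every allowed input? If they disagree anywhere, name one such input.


These are not equivalent — on base=-1, step=0 the outputs split (9 vs 0).
compute: extra = -9; count = 0; (((min(1, step) * (step + -5)) == abs(count)) and (max(3, base) > min(step, base))) -> true; step = 9; result = 0; [idx=3]; result = 0; [idx=4]; result = 0; [idx=5]; result = 0; [idx=6]; result = 0; [idx=7]; result = 0; [idx=8]; result = 0; return 9
compute2: count = 0; extra = -9; (((min(1, step) * ((step - 0) + -5)) == abs(count)) and (min(3, base) > (-max((-step), (-base))))) -> false; extra = 0; result = 0; result = 0; [idx=4]; result = 0; [idx=5]; result = 0; [idx=6]; result = 0; [idx=7]; result = 0; [idx=8]; result = 0; return 0
verdict: not equivalent; witness: base=-1, step=0


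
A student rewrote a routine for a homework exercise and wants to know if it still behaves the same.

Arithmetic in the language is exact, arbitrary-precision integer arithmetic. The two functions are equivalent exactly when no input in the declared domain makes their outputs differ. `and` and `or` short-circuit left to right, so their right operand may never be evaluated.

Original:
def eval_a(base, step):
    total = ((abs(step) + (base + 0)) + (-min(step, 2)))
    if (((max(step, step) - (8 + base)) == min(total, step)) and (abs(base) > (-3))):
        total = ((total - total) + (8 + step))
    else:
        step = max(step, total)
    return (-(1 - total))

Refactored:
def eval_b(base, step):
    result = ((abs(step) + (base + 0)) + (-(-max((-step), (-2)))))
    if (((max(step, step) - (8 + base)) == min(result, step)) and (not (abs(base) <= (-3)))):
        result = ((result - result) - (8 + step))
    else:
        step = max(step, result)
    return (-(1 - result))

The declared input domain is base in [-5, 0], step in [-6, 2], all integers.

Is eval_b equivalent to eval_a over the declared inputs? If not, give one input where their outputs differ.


base=-4, step=0 yields 7 from eval_a but -9 from eval_b.
verdict: not equivalent; witness: base=-4, step=0
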